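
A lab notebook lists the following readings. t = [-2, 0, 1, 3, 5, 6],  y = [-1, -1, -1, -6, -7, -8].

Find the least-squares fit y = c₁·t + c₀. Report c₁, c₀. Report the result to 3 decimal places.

From the data, Σt·t = 75, Σt = 13, Σ1 = 6.
Right-hand side: Σt·y = -100, Σy = -24.
So AᵀA·[c₁, c₀]ᵀ = Aᵀy: [[75, 13]; [13, 6]]·[c₁, c₀]ᵀ = [-100, -24]ᵀ.
Δ = 75·6 − 13² = 281.
c₁ = ((-100)·6 − 13·(-24))/281 = -288/281; c₀ = (75·(-24) − 13·(-100))/281 = -500/281.

c₁ = -1.025, c₀ = -1.779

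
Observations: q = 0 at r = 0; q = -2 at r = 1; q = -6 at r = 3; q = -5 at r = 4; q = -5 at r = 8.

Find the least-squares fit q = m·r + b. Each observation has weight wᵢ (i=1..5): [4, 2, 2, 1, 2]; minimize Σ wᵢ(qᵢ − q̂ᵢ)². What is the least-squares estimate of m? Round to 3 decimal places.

Entries of MᵀWM: Σwᵢ·r·r = 164, Σwᵢ·r = 28, Σwᵢ·1 = 11.
Moment sums: Σwᵢ·r·q = -140, Σwᵢ·q = -31.
Δ = 164·11 − 28² = 1020.
m = ((-140)·11 − 28·(-31))/1020 = -56/85; b = (164·(-31) − 28·(-140))/1020 = -97/85.

m = -0.659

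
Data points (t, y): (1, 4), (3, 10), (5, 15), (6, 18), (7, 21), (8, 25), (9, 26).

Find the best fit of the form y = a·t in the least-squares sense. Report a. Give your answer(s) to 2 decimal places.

a = 3.01

Compute the Gram sums: Σt·t = 265.
Moment sums: Σt·y = 798.
So AᵀA·[a]ᵀ = Aᵀy: [[265]]·[a]ᵀ = [798]ᵀ.
Hence a = 798 / 265 ≈ 3.01132.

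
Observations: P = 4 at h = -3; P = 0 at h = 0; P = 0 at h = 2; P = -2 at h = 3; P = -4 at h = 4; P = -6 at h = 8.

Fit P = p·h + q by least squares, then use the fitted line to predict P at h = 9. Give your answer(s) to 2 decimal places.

P̂ = -7.42

Forming MᵀM = [[102, 14]; [14, 6]] and MᵀP = [-82, -8]ᵀ gives MᵀM·[p, q]ᵀ = MᵀP.
Eliminating q: 6·(row 1) − 14·(row 2) gives 416·p = 6·(-82) − 14·(-8) = -380, so p = -95/104.
Then q = ((-8) − 14·(-95/104))/6 = 83/104.
At h = 9: P̂ = (-95/104)·(9) + (83/104)·(1) = -193/26.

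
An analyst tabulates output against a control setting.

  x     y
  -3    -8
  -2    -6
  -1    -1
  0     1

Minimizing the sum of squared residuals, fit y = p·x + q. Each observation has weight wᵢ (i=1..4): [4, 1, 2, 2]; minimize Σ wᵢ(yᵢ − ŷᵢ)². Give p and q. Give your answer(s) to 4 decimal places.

Sums needed: Σwᵢ·x·x = 42, Σwᵢ·x = -16, Σwᵢ·1 = 9.
For MᵀWy: Σwᵢ·x·y = 110, Σwᵢ·y = -38.
So MᵀWM·[p, q]ᵀ = MᵀWy: [[42, -16]; [-16, 9]]·[p, q]ᵀ = [110, -38]ᵀ.
det = 42·9 − (-16)² = 122.
p = (110·9 − (-16)·(-38))/122 = 191/61; q = (42·(-38) − (-16)·110)/122 = 82/61.

p = 3.1311, q = 1.3443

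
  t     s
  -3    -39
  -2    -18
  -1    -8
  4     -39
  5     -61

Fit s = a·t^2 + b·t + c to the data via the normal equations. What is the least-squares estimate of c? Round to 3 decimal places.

c = -1.639

The normal equations are: 979·a + 153·b + 55·c = -2580;  153·a + 55·b + 3·c = -300;  55·a + 3·b + 5·c = -165.
(Σt^2·t^2 = 979, Σt^2·t = 153, Σt^2 = 55, Σt·t = 55, Σt = 3, Σ1 = 5, Σt^2·s = -2580, Σt·s = -300, Σs = -165.)
Row-reducing yields a = -41445/13742, b = 41565/13742, c = -11265/6871.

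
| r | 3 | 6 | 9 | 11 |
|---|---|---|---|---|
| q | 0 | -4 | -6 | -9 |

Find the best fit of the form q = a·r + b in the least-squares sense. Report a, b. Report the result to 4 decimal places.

a = -1.0680, b = 2.9932

From the data, Σr·r = 247, Σr = 29, Σ1 = 4.
For Aᵀq: Σr·q = -177, Σq = -19.
Normal equations: [[247, 29]; [29, 4]]·[a, b]ᵀ = [-177, -19]ᵀ.
Eliminating b: 4·(row 1) − 29·(row 2) gives 147·a = 4·(-177) − 29·(-19) = -157, so a = -157/147.
Then b = ((-19) − 29·(-157/147))/4 = 440/147.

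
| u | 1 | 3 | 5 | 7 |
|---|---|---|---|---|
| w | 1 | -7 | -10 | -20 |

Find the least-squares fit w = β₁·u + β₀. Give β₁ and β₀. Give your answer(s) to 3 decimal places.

Sums needed: Σu·u = 84, Σu = 16, Σ1 = 4.
Right-hand side: Σu·w = -210, Σw = -36.
Normal equations: [[84, 16]; [16, 4]]·[β₁, β₀]ᵀ = [-210, -36]ᵀ.
Δ = 84·4 − 16² = 80.
β₁ = ((-210)·4 − 16·(-36))/80 = -33/10; β₀ = (84·(-36) − 16·(-210))/80 = 21/5.

β₁ = -3.300, β₀ = 4.200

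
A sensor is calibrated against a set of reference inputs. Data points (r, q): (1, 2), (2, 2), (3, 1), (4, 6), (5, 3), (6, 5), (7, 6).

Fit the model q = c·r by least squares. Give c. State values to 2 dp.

c = 0.86

From the data, Σr·r = 140.
And Σr·q = 120.
MᵀM·[c]ᵀ = Mᵀq becomes [[140]]·[c]ᵀ = [120]ᵀ.
Hence c = 120 / 140 ≈ 0.857143.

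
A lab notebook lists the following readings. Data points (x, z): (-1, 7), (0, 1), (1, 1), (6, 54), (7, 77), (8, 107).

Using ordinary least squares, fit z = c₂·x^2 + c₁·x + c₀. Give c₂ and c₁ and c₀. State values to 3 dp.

c₂ = 2.115, c₁ = -3.856, c₀ = 1.437

The normal equations are: 7795·c₂ + 1071·c₁ + 151·c₀ = 12573;  1071·c₂ + 151·c₁ + 21·c₀ = 1713;  151·c₂ + 21·c₁ + 6·c₀ = 247.
Solving the 3×3 system (Gaussian elimination) gives c₂ = 313/148, c₁ = -88449/22940, c₀ = 16487/11470.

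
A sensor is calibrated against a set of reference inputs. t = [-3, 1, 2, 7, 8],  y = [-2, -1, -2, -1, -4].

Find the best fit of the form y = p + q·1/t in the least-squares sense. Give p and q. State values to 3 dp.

Normal-equation sums: Σ1 = 5, Σ1/t = 241/168, Σ1/t·1/t = 39433/28224.
For Xᵀy: Σy = -10, Σ1/t·y = -83/42.
XᵀX·[p, q]ᵀ = Xᵀy becomes [[5, 241/168]; [241/168, 39433/28224]]·[p, q]ᵀ = [-10, -83/42]ᵀ.
Eliminating q: (39433/28224)·(row 1) − (241/168)·(row 2) gives (34771/7056)·p = (39433/28224)·(-10) − (241/168)·(-83/42) = -157159/14112, so p = -157159/69542.
Then q = ((-83/42) − (241/168)·(-157159/69542))/(39433/28224) = 31500/34771.

p = -2.260, q = 0.906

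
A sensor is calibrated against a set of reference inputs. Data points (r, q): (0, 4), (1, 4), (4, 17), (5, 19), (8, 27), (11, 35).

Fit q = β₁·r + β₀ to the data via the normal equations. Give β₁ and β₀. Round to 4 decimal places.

From the data, Σr·r = 227, Σr = 29, Σ1 = 6.
Right-hand side: Σr·q = 768, Σq = 106.
Normal equations: [[227, 29]; [29, 6]]·[β₁, β₀]ᵀ = [768, 106]ᵀ.
Determinant 227·6 − 29² = 521.
β₁ = (768·6 − 29·106)/521 = 1534/521; β₀ = (227·106 − 29·768)/521 = 1790/521.

β₁ = 2.9443, β₀ = 3.4357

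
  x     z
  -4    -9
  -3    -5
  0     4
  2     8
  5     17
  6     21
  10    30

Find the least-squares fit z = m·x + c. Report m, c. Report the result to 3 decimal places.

Normal-equation sums: Σx·x = 190, Σx = 16, Σ1 = 7.
Right-hand side: Σx·z = 578, Σz = 66.
det = 190·7 − 16² = 1074.
m = (578·7 − 16·66)/1074 = 1495/537; c = (190·66 − 16·578)/1074 = 1646/537.

m = 2.784, c = 3.065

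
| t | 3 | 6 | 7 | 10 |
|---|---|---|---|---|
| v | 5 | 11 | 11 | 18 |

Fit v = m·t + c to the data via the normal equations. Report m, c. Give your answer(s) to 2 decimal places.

Setting ∂/∂m … = 0 gives: 194·m + 26·c = 338;  26·m + 4·c = 45.
(Σt·t = 194, Σt = 26, Σ1 = 4, Σt·v = 338, Σv = 45.)
det = 194·4 − 26² = 100.
m = (338·4 − 26·45)/100 = 91/50; c = (194·45 − 26·338)/100 = -29/50.

m = 1.82, c = -0.58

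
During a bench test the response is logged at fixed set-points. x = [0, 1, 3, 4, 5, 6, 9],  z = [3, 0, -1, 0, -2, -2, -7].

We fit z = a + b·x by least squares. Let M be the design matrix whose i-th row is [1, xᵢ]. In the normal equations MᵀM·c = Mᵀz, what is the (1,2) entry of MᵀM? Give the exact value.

Row 1 ↔ basis 1, column 2 ↔ basis x, so (MᵀM)_{1,2} = Σᵢ x = (1)·(0) + (1)·(1) + (1)·(3) + (1)·(4) + (1)·(5) + (1)·(6) + (1)·(9) = 28.

28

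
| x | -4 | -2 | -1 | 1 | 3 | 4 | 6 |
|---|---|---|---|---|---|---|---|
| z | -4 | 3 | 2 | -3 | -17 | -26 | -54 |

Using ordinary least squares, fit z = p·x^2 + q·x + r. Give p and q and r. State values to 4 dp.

Normal-equation sums: Σx^2·x^2 = 1907, Σx^2·x = 235, Σx^2 = 83, Σx·x = 83, Σx = 7, Σ1 = 7.
For Aᵀz: Σx^2·z = -2566, Σx·z = -474, Σz = -99.
So AᵀA·[p, q, r]ᵀ = Aᵀz: [[1907, 235, 83]; [235, 83, 7]; [83, 7, 7]]·[p, q, r]ᵀ = [-2566, -474, -99]ᵀ.
Inverting the 3×3 Gram matrix, [p, q, r]ᵀ = [-4495/4332, -12385/4332, 368/361]ᵀ.

p = -1.0376, q = -2.8590, r = 1.0194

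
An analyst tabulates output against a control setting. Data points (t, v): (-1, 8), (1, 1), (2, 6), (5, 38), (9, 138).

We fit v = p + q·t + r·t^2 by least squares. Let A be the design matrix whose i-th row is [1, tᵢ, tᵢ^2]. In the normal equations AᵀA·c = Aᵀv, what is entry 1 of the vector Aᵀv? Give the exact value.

Entry 1 ↔ basis 1, so (Aᵀv)_{1} = Σᵢ vᵢ = (1)·(8) + (1)·(1) + (1)·(6) + (1)·(38) + (1)·(138) = 191.

191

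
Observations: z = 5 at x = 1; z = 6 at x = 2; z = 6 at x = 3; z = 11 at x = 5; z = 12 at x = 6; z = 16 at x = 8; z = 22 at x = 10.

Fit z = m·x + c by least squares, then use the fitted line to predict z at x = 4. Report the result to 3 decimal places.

With design matrix A, AᵀA = [[239, 35]; [35, 7]] and Aᵀz = [510, 78]ᵀ.
det = 239·7 − 35² = 448.
m = (510·7 − 35·78)/448 = 15/8; c = (239·78 − 35·510)/448 = 99/56.
At x = 4: ẑ = (15/8)·(4) + (99/56)·(1) = 519/56.

ẑ = 9.268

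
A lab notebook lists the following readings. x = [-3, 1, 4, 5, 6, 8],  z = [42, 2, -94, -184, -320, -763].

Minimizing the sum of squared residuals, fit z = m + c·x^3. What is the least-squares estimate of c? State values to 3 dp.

c = -1.495

Entries of AᵀA: Σ1 = 6, Σx^3 = 891, Σx^3·x^3 = 329251.
Right-hand side: Σz = -1317, Σx^3·z = -489924.
det = 6·329251 − 891² = 1181625.
m = ((-1317)·329251 − 891·(-489924))/1181625 = 966239/393875; c = (6·(-489924) − 891·(-1317))/1181625 = -588699/393875.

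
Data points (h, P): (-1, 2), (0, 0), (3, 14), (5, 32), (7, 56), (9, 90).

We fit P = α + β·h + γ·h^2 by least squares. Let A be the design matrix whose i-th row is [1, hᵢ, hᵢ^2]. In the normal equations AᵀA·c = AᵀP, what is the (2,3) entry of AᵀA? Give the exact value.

1223

Row 2 ↔ basis h, column 3 ↔ basis h^2, so (AᵀA)_{2,3} = Σᵢ (h)·(h^2) = (-1)·(1) + (0)·(0) + (3)·(9) + (5)·(25) + (7)·(49) + (9)·(81) = 1223.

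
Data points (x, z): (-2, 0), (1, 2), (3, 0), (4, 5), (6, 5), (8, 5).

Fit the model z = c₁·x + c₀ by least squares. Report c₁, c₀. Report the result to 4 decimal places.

With design matrix M, MᵀM = [[130, 20]; [20, 6]] and Mᵀz = [92, 17]ᵀ.
Eliminating c₀: 6·(row 1) − 20·(row 2) gives 380·c₁ = 6·92 − 20·17 = 212, so c₁ = 53/95.
Then c₀ = (17 − 20·(53/95))/6 = 37/38.

c₁ = 0.5579, c₀ = 0.9737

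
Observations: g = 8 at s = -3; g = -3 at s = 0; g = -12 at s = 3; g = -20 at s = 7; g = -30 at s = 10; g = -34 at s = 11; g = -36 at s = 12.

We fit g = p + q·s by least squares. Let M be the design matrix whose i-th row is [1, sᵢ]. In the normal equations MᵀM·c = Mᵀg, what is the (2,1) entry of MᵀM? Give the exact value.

Row 2 ↔ basis s, column 1 ↔ basis 1, so (MᵀM)_{2,1} = Σᵢ s = (-3)·(1) + (0)·(1) + (3)·(1) + (7)·(1) + (10)·(1) + (11)·(1) + (12)·(1) = 40.

40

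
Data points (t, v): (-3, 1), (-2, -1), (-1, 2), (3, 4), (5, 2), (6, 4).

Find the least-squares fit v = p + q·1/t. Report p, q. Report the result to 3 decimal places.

Sums needed: Σ1 = 6, Σ1/t = -17/15, Σ1/t·1/t = 77/50.
For Aᵀv: Σv = 12, Σ1/t·v = 17/30.
So AᵀA·[p, q]ᵀ = Aᵀv: [[6, -17/15]; [-17/15, 77/50]]·[p, q]ᵀ = [12, 17/30]ᵀ.
det = 6·(77/50) − (-17/15)² = 358/45.
p = (12·(77/50) − (-17/15)·(17/30))/(358/45) = 1721/716; q = (6·(17/30) − (-17/15)·12)/(358/45) = 765/358.

p = 2.404, q = 2.137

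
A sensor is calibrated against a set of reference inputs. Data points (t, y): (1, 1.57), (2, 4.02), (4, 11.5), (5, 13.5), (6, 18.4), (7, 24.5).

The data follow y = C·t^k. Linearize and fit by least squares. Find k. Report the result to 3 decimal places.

k = 1.392

Let Y = ln y. Fitting Y = k·ln t + ln C by least squares:
Over the data: Σln t = 7.4265, Σ(ln t)² = 11.9895, Σln y = 12.9984, Σln t·ln y = 19.9816.
Normal system: [[11.9895, 7.4265]; [7.4265, 6]]·[k, ln C]ᵀ = [19.9816, 12.9984]ᵀ.
Δ = 11.9895·6 − (7.4265)² = 16.7835; k = (19.9816·6 − 7.4265·12.9984)/16.7835 = 1.39162, ln C = (11.9895·12.9984 − 7.4265·19.9816)/16.7835 = 0.44392.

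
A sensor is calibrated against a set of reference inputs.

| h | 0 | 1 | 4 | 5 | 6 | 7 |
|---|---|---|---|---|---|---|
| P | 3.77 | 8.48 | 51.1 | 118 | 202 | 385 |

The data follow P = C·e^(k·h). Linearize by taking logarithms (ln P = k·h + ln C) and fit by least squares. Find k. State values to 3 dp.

With ln Pᵢ as the transformed response and hᵢ as the regressor:
XᵀX = [[127.0000, 23.0000]; [23.0000, 6]], rhs = [115.2486, 23.4308]ᵀ  (here Σh = 23.0000, Σ(h)² = 127.0000, Σln P = 23.4308, Σh·ln P = 115.2486).
Slope k = (n·Σh·ln P − Σh·Σln P)/(n·Σ(h)² − (Σh)²) = (6·115.2486 − 23.0000·23.4308)/233.0000 = 0.65487; ln C = (Σln P − k·Σh)/n = 1.39481.

k = 0.655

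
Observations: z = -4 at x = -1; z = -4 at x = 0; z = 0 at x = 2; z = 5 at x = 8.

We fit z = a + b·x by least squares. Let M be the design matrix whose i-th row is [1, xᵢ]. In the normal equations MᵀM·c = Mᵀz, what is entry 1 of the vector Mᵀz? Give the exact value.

-3

Entry 1 ↔ basis 1, so (Mᵀz)_{1} = Σᵢ zᵢ = (1)·(-4) + (1)·(-4) + (1)·(0) + (1)·(5) = -3.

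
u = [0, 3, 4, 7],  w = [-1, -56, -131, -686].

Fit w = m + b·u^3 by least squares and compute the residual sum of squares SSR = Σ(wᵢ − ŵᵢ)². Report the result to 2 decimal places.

With design matrix X, XᵀX = [[4, 434]; [434, 122474]] and Xᵀw = [-874, -245194]ᵀ.
Determinant 4·122474 − 434² = 301540.
m = ((-874)·122474 − 434·(-245194))/301540 = -31404/15077; b = (4·(-245194) − 434·(-874))/301540 = -30073/15077.
Residuals: 16327/15077, -937/15077, -19011/15077, 3621/15077; SSR = 42580/15077.

SSR = 2.82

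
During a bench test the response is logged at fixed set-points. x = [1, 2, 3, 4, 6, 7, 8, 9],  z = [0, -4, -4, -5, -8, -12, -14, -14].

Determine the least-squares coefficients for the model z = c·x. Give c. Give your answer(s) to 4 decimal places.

c = -1.5769

Setting ∂/∂c … = 0 gives: 260·c = -410.
(Σx·x = 260, Σx·z = -410.)
c = (-410)/260 = -1.57692.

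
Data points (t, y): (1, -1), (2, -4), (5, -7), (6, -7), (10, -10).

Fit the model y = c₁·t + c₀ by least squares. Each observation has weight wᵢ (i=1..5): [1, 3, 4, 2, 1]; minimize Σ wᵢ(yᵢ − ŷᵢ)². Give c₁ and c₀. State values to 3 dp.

c₁ = -0.891, c₀ = -1.940

The normal system MᵀWM·[c₁, c₀]ᵀ = MᵀWy is [[285, 49]; [49, 11]]·[c₁, c₀]ᵀ = [-349, -65]ᵀ.
det = 285·11 − 49² = 734.
c₁ = ((-349)·11 − 49·(-65))/734 = -327/367; c₀ = (285·(-65) − 49·(-349))/734 = -712/367.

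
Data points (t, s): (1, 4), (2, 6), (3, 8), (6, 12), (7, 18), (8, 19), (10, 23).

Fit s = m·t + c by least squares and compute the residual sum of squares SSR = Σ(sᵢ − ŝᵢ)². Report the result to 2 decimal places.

The normal equations are: 263·m + 37·c = 620;  37·m + 7·c = 90.
det = 263·7 − 37² = 472.
m = (620·7 − 37·90)/472 = 505/236; c = (263·90 − 37·620)/472 = 365/236.
Residuals: 37/118, 41/236, 2/59, -563/236, 87/59, 79/236, 13/236; SSR = 957/118.

SSR = 8.11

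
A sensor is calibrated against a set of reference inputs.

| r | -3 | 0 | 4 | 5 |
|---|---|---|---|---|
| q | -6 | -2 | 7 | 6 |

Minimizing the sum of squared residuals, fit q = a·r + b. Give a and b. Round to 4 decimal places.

From the data, Σr·r = 50, Σr = 6, Σ1 = 4.
For Xᵀq: Σr·q = 76, Σq = 5.
det = 50·4 − 6² = 164.
a = (76·4 − 6·5)/164 = 137/82; b = (50·5 − 6·76)/164 = -103/82.

a = 1.6707, b = -1.2561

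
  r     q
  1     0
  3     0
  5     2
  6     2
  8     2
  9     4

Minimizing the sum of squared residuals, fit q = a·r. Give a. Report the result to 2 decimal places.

a = 0.34

Forming AᵀA = [[216]] and Aᵀq = [74]ᵀ gives AᵀA·[a]ᵀ = Aᵀq.
Hence a = 74 / 216 ≈ 0.342593.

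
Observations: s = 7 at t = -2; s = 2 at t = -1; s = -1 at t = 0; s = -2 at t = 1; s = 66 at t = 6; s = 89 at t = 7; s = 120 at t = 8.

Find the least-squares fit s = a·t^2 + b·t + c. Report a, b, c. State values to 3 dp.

With design matrix M, MᵀM = [[7811, 1063, 155]; [1063, 155, 19]; [155, 19, 7]] and Mᵀs = [14445, 1961, 281]ᵀ.
Inverting the 3×3 Gram matrix, [a, b, c]ᵀ = [35366/17661, -15007/17661, -384/203]ᵀ.

a = 2.002, b = -0.850, c = -1.892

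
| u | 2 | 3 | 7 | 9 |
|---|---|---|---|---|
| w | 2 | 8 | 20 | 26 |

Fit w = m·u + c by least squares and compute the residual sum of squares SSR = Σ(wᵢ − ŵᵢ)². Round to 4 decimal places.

Normal-equation sums: Σu·u = 143, Σu = 21, Σ1 = 4.
For Mᵀw: Σu·w = 402, Σw = 56.
MᵀM·[m, c]ᵀ = Mᵀw becomes [[143, 21]; [21, 4]]·[m, c]ᵀ = [402, 56]ᵀ.
Eliminating c: 4·(row 1) − 21·(row 2) gives 131·m = 4·402 − 21·56 = 432, so m = 432/131.
Then c = (56 − 21·(432/131))/4 = -434/131.
Residuals: -168/131, 186/131, 30/131, -48/131; SSR = 504/131.

SSR = 3.8473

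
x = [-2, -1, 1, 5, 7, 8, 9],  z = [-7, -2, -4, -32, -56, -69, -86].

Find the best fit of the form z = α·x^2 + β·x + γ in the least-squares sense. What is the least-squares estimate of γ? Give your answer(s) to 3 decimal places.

Compute the Gram sums: Σx^2·x^2 = 13701, Σx^2·x = 1701, Σx^2 = 225, Σx·x = 225, Σx = 27, Σ1 = 7.
Right-hand side: Σx^2·z = -14960, Σx·z = -1866, Σz = -256.
Normal equations: [[13701, 1701, 225]; [1701, 225, 27]; [225, 27, 7]]·[α, β, γ]ᵀ = [-14960, -1866, -256]ᵀ.
Solving the 3×3 system (Gaussian elimination) gives α = -15860/17049, β = -14605/17049, γ = -19129/5683.

γ = -3.366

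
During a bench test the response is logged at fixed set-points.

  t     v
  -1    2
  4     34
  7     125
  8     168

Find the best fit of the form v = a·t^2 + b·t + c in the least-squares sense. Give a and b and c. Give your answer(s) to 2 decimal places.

Setting ∂/∂a … = 0 gives: 6754·a + 918·b + 130·c = 17423;  918·a + 130·b + 18·c = 2353;  130·a + 18·b + 4·c = 329.
Inverting the 3×3 Gram matrix, [a, b, c]ᵀ = [3271/1086, -482/181, -1985/543]ᵀ.

a = 3.01, b = -2.66, c = -3.66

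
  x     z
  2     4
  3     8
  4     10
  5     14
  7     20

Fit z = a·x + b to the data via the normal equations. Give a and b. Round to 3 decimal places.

Entries of AᵀA: Σx·x = 103, Σx = 21, Σ1 = 5.
For Aᵀz: Σx·z = 282, Σz = 56.
Eliminating b: 5·(row 1) − 21·(row 2) gives 74·a = 5·282 − 21·56 = 234, so a = 117/37.
Then b = (56 − 21·(117/37))/5 = -77/37.

a = 3.162, b = -2.081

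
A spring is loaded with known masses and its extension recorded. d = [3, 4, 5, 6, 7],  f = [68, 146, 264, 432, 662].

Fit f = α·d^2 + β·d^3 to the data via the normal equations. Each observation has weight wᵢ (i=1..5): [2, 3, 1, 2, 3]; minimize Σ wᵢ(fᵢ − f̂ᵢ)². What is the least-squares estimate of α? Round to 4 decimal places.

α = 3.1830

From the data, Σwᵢ·d^2·d^2 = 11350, Σwᵢ·d^2·d^3 = 72656, Σwᵢ·d^3·d^3 = 475630.
Moment sums: Σwᵢ·d^2·f = 143250, Σwᵢ·d^3·f = 932526.
So MᵀWM·[α, β]ᵀ = MᵀWf: [[11350, 72656]; [72656, 475630]]·[α, β]ᵀ = [143250, 932526]ᵀ.
Determinant 11350·475630 − 72656² = 119506164.
α = (143250·475630 − 72656·932526)/119506164 = 31699037/9958847; β = (11350·932526 − 72656·143250)/119506164 = 14683175/9958847.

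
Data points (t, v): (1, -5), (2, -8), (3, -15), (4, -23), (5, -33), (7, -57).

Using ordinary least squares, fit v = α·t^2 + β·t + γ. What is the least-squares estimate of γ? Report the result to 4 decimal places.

Sums needed: Σt^2·t^2 = 3380, Σt^2·t = 568, Σt^2 = 104, Σt·t = 104, Σt = 22, Σ1 = 6.
Right-hand side: Σt^2·v = -4158, Σt·v = -722, Σv = -141.
So MᵀM·[α, β, γ]ᵀ = Mᵀv: [[3380, 568, 104]; [568, 104, 22]; [104, 22, 6]]·[α, β, γ]ᵀ = [-4158, -722, -141]ᵀ.
Solving the 3×3 system (Gaussian elimination) gives α = -37/42, β = -73/42, γ = -13/7.

γ = -1.8571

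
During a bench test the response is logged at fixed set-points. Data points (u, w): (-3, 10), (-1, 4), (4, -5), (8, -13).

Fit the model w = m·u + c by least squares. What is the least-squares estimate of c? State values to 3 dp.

MᵀM·[m, c]ᵀ = Mᵀw reads: 90·m + 8·c = -158;  8·m + 4·c = -4.
Eliminating c: 4·(row 1) − 8·(row 2) gives 296·m = 4·(-158) − 8·(-4) = -600, so m = -75/37.
Then c = ((-4) − 8·(-75/37))/4 = 113/37.

c = 3.054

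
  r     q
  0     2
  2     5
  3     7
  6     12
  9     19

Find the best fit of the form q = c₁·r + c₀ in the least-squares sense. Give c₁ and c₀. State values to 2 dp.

c₁ = 1.88, c₀ = 1.48

Setting ∂/∂c₁ … = 0 gives: 130·c₁ + 20·c₀ = 274;  20·c₁ + 5·c₀ = 45.
(Σr·r = 130, Σr = 20, Σ1 = 5, Σr·q = 274, Σq = 45.)
det = 130·5 − 20² = 250.
c₁ = (274·5 − 20·45)/250 = 47/25; c₀ = (130·45 − 20·274)/250 = 37/25.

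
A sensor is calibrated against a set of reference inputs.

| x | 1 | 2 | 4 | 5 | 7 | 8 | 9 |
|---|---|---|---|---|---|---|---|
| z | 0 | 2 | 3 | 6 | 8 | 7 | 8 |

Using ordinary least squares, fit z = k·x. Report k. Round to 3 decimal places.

Forming AᵀA = [[240]] and Aᵀz = [230]ᵀ gives AᵀA·[k]ᵀ = Aᵀz.
Hence k = 230 / 240 ≈ 0.958333.

k = 0.958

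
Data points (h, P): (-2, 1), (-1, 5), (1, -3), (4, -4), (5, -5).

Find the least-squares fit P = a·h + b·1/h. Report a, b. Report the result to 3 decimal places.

Entries of MᵀM: Σh·h = 47, Σh·1/h = 5, Σ1/h·1/h = 941/400.
Right-hand side: Σh·P = -51, Σ1/h·P = -21/2.
det = 47·(941/400) − 5² = 34227/400.
a = ((-51)·(941/400) − 5·(-21/2))/(34227/400) = -2999/3803; b = (47·(-21/2) − 5·(-51))/(34227/400) = -10600/3803.

a = -0.789, b = -2.787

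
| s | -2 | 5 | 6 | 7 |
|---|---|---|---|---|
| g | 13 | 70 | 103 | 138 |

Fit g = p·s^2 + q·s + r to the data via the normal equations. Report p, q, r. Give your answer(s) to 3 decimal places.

With design matrix A, AᵀA = [[4338, 676, 114]; [676, 114, 16]; [114, 16, 4]] and Aᵀg = [12272, 1908, 324]ᵀ.
Inverting the 3×3 Gram matrix, [p, q, r]ᵀ = [1726/605, -86/275, 2854/3025]ᵀ.

p = 2.853, q = -0.313, r = 0.943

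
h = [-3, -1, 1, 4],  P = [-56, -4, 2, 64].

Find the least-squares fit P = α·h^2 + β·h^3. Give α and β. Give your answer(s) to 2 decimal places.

α = -1.84, β = 1.46

Compute the Gram sums: Σh^2·h^2 = 339, Σh^2·h^3 = 781, Σh^3·h^3 = 4827.
Right-hand side: Σh^2·P = 518, Σh^3·P = 5614.
Determinant 339·4827 − 781² = 1026392.
α = (518·4827 − 781·5614)/1026392 = -471037/256598; β = (339·5614 − 781·518)/1026392 = 374647/256598.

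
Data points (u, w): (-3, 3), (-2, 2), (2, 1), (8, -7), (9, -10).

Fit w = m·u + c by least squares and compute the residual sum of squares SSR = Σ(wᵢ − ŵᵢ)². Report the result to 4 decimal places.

SSR = 9.1059

The normal equations are: 162·m + 14·c = -157;  14·m + 5·c = -11.
Eliminating c: 5·(row 1) − 14·(row 2) gives 614·m = 5·(-157) − 14·(-11) = -631, so m = -631/614.
Then c = ((-11) − 14·(-631/614))/5 = 208/307.
Residuals: -467/614, -225/307, 730/307, 167/307, -877/614; SSR = 5591/614.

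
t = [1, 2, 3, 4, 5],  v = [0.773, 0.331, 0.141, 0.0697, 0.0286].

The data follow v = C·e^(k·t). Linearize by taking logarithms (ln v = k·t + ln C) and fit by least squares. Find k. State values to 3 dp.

k = -0.815

Linearized form: ln v = k·t + ln C. From the 5 transformed points,
Σt = 15.0000, Σ(t)² = 55.0000, Σln v = -9.5400, Σt·ln v = -36.7717.
Normal system: [[55.0000, 15.0000]; [15.0000, 5]]·[k, ln C]ᵀ = [-36.7717, -9.5400]ᵀ.
Solving (det = 50.0000): k = -0.81517, ln C = 0.53750.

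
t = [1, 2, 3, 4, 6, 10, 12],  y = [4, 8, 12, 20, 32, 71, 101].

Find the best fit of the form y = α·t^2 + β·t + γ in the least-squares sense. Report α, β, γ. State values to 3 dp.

α = 0.525, β = 1.822, γ = 2.282

The normal equations are: 32386·α + 3044·β + 310·γ = 23260;  3044·α + 310·β + 38·γ = 2250;  310·α + 38·β + 7·γ = 248.
Inverting the 3×3 Gram matrix, [α, β, γ]ᵀ = [8406/16009, 87523/48027, 15658/6861]ᵀ.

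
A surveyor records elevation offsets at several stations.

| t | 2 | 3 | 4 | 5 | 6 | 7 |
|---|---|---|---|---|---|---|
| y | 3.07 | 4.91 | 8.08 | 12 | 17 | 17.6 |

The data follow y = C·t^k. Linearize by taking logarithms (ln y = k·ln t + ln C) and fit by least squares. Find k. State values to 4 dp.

Linearized form: ln y = k·ln t + ln C. From the 6 transformed points,
Sums: Σln t = 8.5252, Σ(ln t)² = 13.1965, Σln y = 12.9884, Σln t·ln y = 20.0786.
Normal system: [[13.1965, 8.5252]; [8.5252, 6]]·[k, ln C]ᵀ = [20.0786, 12.9884]ᵀ.
Solving (det = 6.5005): k = 1.49893, ln C = 0.03495.

k = 1.4989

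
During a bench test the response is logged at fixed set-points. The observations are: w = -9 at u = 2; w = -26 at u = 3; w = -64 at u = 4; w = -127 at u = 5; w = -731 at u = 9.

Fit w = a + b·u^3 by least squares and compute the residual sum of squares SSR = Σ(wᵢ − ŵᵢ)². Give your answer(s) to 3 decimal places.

SSR = 4.481

Compute the Gram sums: Σ1 = 5, Σu^3 = 953, Σu^3·u^3 = 551955.
Right-hand side: Σw = -957, Σu^3·w = -553644.
Normal equations: [[5, 953]; [953, 551955]]·[a, b]ᵀ = [-957, -553644]ᵀ.
Δ = 5·551955 − 953² = 1851566.
a = ((-957)·551955 − 953·(-553644))/1851566 = -598203/1851566; b = (5·(-553644) − 953·(-957))/1851566 = -1856199/1851566.
Residuals: -1216299/1851566, 1287430/925783, 894715/1851566, -1262902/925783, 136264/925783; SSR = 8297711/1851566.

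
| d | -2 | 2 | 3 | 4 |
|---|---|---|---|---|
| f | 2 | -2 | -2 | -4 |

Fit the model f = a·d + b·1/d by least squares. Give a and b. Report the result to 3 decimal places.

a = -0.890, b = -0.161

The normal equations are: 33·a + 4·b = -30;  4·a + (97/144)·b = -11/3.
(Σd·d = 33, Σd·1/d = 4, Σ1/d·1/d = 97/144, Σd·f = -30, Σ1/d·f = -11/3.)
Δ = 33·(97/144) − 4² = 299/48.
a = ((-30)·(97/144) − 4·(-11/3))/(299/48) = -266/299; b = (33·(-11/3) − 4·(-30))/(299/48) = -48/299.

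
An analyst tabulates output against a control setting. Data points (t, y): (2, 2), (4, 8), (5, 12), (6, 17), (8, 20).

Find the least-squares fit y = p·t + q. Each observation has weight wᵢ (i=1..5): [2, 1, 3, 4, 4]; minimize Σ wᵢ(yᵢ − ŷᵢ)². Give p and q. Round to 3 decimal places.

p = 3.044, q = -3.179

The normal system MᵀWM·[p, q]ᵀ = MᵀWy is [[499, 79]; [79, 14]]·[p, q]ᵀ = [1268, 196]ᵀ.
Δ = 499·14 − 79² = 745.
p = (1268·14 − 79·196)/745 = 2268/745; q = (499·196 − 79·1268)/745 = -2368/745.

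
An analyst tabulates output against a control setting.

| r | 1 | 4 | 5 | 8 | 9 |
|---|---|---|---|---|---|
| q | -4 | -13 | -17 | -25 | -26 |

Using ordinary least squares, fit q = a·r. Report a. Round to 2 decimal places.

The normal equations are: 187·a = -575.
(Σr·r = 187, Σr·q = -575.)
a = (-575)/187 = -3.07487.

a = -3.07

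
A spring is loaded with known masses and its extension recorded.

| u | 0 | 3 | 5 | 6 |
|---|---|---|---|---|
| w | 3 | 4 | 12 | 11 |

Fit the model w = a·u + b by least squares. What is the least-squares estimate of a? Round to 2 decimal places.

a = 1.57

Setting ∂/∂a … = 0 gives: 70·a + 14·b = 138;  14·a + 4·b = 30.
Eliminating b: 4·(row 1) − 14·(row 2) gives 84·a = 4·138 − 14·30 = 132, so a = 11/7.
Then b = (30 − 14·(11/7))/4 = 2.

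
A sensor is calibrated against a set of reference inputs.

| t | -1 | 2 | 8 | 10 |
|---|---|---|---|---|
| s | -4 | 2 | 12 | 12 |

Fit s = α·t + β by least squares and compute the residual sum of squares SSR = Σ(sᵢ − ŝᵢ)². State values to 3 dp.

With design matrix A, AᵀA = [[169, 19]; [19, 4]] and Aᵀs = [224, 22]ᵀ.
Δ = 169·4 − 19² = 315.
α = (224·4 − 19·22)/315 = 478/315; β = (169·22 − 19·224)/315 = -538/315.
Residuals: -244/315, 212/315, 494/315, -22/15; SSR = 1784/315.

SSR = 5.663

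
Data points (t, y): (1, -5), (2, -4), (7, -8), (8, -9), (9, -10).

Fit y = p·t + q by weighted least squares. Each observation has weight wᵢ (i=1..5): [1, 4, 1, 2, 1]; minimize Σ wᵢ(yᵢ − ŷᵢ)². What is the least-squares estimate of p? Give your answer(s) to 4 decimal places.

p = -0.7632

With design matrix X, XᵀWX = [[275, 41]; [41, 9]] and XᵀWy = [-327, -57]ᵀ.
det = 275·9 − 41² = 794.
p = ((-327)·9 − 41·(-57))/794 = -303/397; q = (275·(-57) − 41·(-327))/794 = -1134/397.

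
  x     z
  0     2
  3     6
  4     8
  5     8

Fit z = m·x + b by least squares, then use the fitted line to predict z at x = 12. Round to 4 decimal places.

The normal system MᵀM·[m, b]ᵀ = Mᵀz is [[50, 12]; [12, 4]]·[m, b]ᵀ = [90, 24]ᵀ.
Δ = 50·4 − 12² = 56.
m = (90·4 − 12·24)/56 = 9/7; b = (50·24 − 12·90)/56 = 15/7.
At x = 12: ẑ = (9/7)·(12) + (15/7)·(1) = 123/7.

ẑ = 17.5714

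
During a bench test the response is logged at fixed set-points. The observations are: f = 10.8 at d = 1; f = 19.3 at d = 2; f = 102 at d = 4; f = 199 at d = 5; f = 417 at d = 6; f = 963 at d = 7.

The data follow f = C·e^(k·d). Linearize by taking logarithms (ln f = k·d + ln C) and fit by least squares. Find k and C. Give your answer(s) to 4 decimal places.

Taking logs, ln f = k·d + ln C, so regress ln f on d.
AᵀA = [[131.0000, 25.0000]; [25.0000, 6]], rhs = [137.5551, 28.1611]ᵀ  (here Σd = 25.0000, Σ(d)² = 131.0000, Σln f = 28.1611, Σd·ln f = 137.5551).
Solving (det = 161.0000): k = 0.75344, ln C = 1.55418, so C = exp(1.55418) = 4.73122.

k = 0.7534, C = 4.7312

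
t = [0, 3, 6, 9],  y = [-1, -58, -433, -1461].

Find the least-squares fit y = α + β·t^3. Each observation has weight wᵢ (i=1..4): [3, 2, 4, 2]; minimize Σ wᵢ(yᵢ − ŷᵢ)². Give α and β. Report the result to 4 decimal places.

Entries of MᵀWM: Σwᵢ·1 = 11, Σwᵢ·t^3 = 2376, Σwᵢ·t^3·t^3 = 1250964.
For MᵀWy: Σwᵢ·y = -4773, Σwᵢ·t^3·y = -2507382.
MᵀWM·[α, β]ᵀ = MᵀWy becomes [[11, 2376]; [2376, 1250964]]·[α, β]ᵀ = [-4773, -2507382]ᵀ.
Δ = 11·1250964 − 2376² = 8115228.
α = ((-4773)·1250964 − 2376·(-2507382))/8115228 = -415/253; β = (11·(-2507382) − 2376·(-4773))/8115228 = -27341/13662.

α = -1.6403, β = -2.0012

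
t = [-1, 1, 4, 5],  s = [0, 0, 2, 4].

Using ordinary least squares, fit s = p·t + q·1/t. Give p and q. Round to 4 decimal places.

p = 0.7213, q = -0.7540

Sums needed: Σt·t = 43, Σt·1/t = 4, Σ1/t·1/t = 841/400.
And Σt·s = 28, Σ1/t·s = 13/10.
Normal equations: [[43, 4]; [4, 841/400]]·[p, q]ᵀ = [28, 13/10]ᵀ.
Δ = 43·(841/400) − 4² = 29763/400.
p = (28·(841/400) − 4·(13/10))/(29763/400) = 7156/9921; q = (43·(13/10) − 4·28)/(29763/400) = -7480/9921.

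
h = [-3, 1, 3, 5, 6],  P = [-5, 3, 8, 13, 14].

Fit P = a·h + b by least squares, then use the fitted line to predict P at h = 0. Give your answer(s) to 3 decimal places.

Normal-equation sums: Σh·h = 80, Σh = 12, Σ1 = 5.
And Σh·P = 191, ΣP = 33.
Δ = 80·5 − 12² = 256.
a = (191·5 − 12·33)/256 = 559/256; b = (80·33 − 12·191)/256 = 87/64.
At h = 0: P̂ = (559/256)·(0) + (87/64)·(1) = 87/64.

P̂ = 1.359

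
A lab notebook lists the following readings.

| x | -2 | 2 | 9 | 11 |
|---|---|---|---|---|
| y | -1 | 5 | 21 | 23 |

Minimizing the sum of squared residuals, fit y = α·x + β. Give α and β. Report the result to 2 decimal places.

Forming AᵀA = [[210, 20]; [20, 4]] and Aᵀy = [454, 48]ᵀ gives AᵀA·[α, β]ᵀ = Aᵀy.
Determinant 210·4 − 20² = 440.
α = (454·4 − 20·48)/440 = 107/55; β = (210·48 − 20·454)/440 = 25/11.

α = 1.95, β = 2.27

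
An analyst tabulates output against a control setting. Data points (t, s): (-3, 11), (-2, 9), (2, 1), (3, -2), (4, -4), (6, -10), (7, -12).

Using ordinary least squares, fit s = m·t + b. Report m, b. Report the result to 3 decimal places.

m = -2.310, b = 4.610

The normal equations are: 127·m + 17·b = -215;  17·m + 7·b = -7.
(Σt·t = 127, Σt = 17, Σ1 = 7, Σt·s = -215, Σs = -7.)
Δ = 127·7 − 17² = 600.
m = ((-215)·7 − 17·(-7))/600 = -231/100; b = (127·(-7) − 17·(-215))/600 = 461/100.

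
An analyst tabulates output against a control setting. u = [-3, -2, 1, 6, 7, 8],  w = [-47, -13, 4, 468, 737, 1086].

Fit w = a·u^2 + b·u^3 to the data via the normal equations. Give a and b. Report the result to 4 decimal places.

a = 0.9464, b = 2.0065

Sums needed: Σu^2·u^2 = 7891, Σu^2·u^3 = 57077, Σu^3·u^3 = 427243.
For Aᵀw: Σu^2·w = 121994, Σu^3·w = 911288.
Normal equations: [[7891, 57077]; [57077, 427243]]·[a, b]ᵀ = [121994, 911288]ᵀ.
Δ = 7891·427243 − 57077² = 113590584.
a = (121994·427243 − 57077·911288)/113590584 = 53748683/56795292; b = (7891·911288 − 57077·121994)/113590584 = 113961035/56795292.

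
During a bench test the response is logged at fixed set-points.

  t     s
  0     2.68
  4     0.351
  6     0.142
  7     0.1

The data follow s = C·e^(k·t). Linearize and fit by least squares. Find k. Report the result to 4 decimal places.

With ln sᵢ as the transformed response and tᵢ as the regressor:
Σt = 17.0000, Σ(t)² = 101.0000, Σln s = -4.3157, Σt·ln s = -32.0175.
Normal system: [[101.0000, 17.0000]; [17.0000, 4]]·[k, ln C]ᵀ = [-32.0175, -4.3157]ᵀ.
Solving (det = 115.0000): k = -0.47569, ln C = 0.94275.

k = -0.4757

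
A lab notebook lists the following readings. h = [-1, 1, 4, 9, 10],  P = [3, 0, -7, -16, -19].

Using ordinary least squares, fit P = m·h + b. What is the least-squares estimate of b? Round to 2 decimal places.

Compute the Gram sums: Σh·h = 199, Σh = 23, Σ1 = 5.
Moment sums: Σh·P = -365, ΣP = -39.
XᵀX·[m, b]ᵀ = XᵀP becomes [[199, 23]; [23, 5]]·[m, b]ᵀ = [-365, -39]ᵀ.
Δ = 199·5 − 23² = 466.
m = ((-365)·5 − 23·(-39))/466 = -464/233; b = (199·(-39) − 23·(-365))/466 = 317/233.

b = 1.36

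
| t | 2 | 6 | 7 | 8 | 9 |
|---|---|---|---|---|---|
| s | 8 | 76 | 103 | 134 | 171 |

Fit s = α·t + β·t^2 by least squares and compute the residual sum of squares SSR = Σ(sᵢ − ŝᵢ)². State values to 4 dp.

Compute the Gram sums: Σt·t = 234, Σt·t^2 = 1808, Σt^2·t^2 = 14370.
And Σt·s = 3804, Σt^2·s = 30242.
So XᵀX·[α, β]ᵀ = Xᵀs: [[234, 1808]; [1808, 14370]]·[α, β]ᵀ = [3804, 30242]ᵀ.
Δ = 234·14370 − 1808² = 93716.
α = (3804·14370 − 1808·30242)/93716 = -502/3347; β = (234·30242 − 1808·3804)/93716 = 7107/3347.
Residuals: -648/3347, 1532/3347, 12/3347, -2334/3347, 1188/3347; SSR = 2876/3347.

SSR = 0.8593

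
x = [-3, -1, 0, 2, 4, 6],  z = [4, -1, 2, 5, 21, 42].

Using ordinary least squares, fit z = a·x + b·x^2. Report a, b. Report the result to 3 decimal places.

a = 1.404, b = 0.932

Sums needed: Σx·x = 66, Σx·x^2 = 260, Σx^2·x^2 = 1650.
And Σx·z = 335, Σx^2·z = 1903.
AᵀA·[a, b]ᵀ = Aᵀz becomes [[66, 260]; [260, 1650]]·[a, b]ᵀ = [335, 1903]ᵀ.
Eliminating b: 1650·(row 1) − 260·(row 2) gives 41300·a = 1650·335 − 260·1903 = 57970, so a = 5797/4130.
Then b = (1903 − 260·(5797/4130))/1650 = 19249/20650.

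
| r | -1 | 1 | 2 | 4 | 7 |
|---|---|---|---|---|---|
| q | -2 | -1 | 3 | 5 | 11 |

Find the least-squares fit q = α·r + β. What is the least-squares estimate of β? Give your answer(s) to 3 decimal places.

β = -1.161

With design matrix A, AᵀA = [[71, 13]; [13, 5]] and Aᵀq = [104, 16]ᵀ.
Determinant 71·5 − 13² = 186.
α = (104·5 − 13·16)/186 = 52/31; β = (71·16 − 13·104)/186 = -36/31.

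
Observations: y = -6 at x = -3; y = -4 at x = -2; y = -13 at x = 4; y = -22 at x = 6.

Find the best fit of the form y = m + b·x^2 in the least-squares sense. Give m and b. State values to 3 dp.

m = -1.963, b = -0.571

AᵀA·[m, b]ᵀ = Aᵀy reads: 4·m + 65·b = -45;  65·m + 1649·b = -1070.
(Σ1 = 4, Σx^2 = 65, Σx^2·x^2 = 1649, Σy = -45, Σx^2·y = -1070.)
Eliminating b: 1649·(row 1) − 65·(row 2) gives 2371·m = 1649·(-45) − 65·(-1070) = -4655, so m = -4655/2371.
Then b = ((-1070) − 65·(-4655/2371))/1649 = -1355/2371.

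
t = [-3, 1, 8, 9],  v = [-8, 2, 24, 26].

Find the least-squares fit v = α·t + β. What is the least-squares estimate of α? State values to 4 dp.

α = 2.9063

The normal equations are: 155·α + 15·β = 452;  15·α + 4·β = 44.
(Σt·t = 155, Σt = 15, Σ1 = 4, Σt·v = 452, Σv = 44.)
Eliminating β: 4·(row 1) − 15·(row 2) gives 395·α = 4·452 − 15·44 = 1148, so α = 1148/395.
Then β = (44 − 15·(1148/395))/4 = 8/79.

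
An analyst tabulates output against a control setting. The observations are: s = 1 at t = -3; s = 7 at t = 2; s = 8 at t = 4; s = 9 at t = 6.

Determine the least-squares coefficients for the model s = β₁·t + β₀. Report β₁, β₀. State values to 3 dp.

Sums needed: Σt·t = 65, Σt = 9, Σ1 = 4.
Right-hand side: Σt·s = 97, Σs = 25.
Δ = 65·4 − 9² = 179.
β₁ = (97·4 − 9·25)/179 = 163/179; β₀ = (65·25 − 9·97)/179 = 752/179.

β₁ = 0.911, β₀ = 4.201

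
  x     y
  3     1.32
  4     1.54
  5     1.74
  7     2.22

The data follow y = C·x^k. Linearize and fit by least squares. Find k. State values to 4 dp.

k = 0.6112

Linearized form: ln y = k·ln x + ln C. From the 4 transformed points,
Σln x = 6.0403, Σ(ln x)² = 9.5056, Σln y = 2.0608, Σln x·ln y = 3.3469.
Equations: 9.5056·k + 6.0403·ln C = 3.3469;  6.0403·k + 4·ln C = 2.0608.
Slope k = (n·Σln x·ln y − Σln x·Σln y)/(n·Σ(ln x)² − (Σln x)²) = (4·3.3469 − 6.0403·2.0608)/1.5378 = 0.61116; ln C = (Σln y − k·Σln x)/n = -0.40769.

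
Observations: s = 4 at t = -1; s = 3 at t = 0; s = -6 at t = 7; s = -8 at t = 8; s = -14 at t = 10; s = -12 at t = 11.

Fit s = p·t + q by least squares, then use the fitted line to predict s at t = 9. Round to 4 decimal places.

From the data, Σt·t = 335, Σt = 35, Σ1 = 6.
And Σt·s = -382, Σs = -33.
So XᵀX·[p, q]ᵀ = Xᵀs: [[335, 35]; [35, 6]]·[p, q]ᵀ = [-382, -33]ᵀ.
det = 335·6 − 35² = 785.
p = ((-382)·6 − 35·(-33))/785 = -1137/785; q = (335·(-33) − 35·(-382))/785 = 463/157.
At t = 9: ŝ = (-1137/785)·(9) + (463/157)·(1) = -7918/785.

ŝ = -10.0866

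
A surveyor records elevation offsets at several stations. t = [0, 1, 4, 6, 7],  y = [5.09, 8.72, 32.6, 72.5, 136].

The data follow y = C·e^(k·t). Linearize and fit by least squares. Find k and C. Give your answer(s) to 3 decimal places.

k = 0.454, C = 5.261

With ln yᵢ as the transformed response and tᵢ as the regressor:
XᵀX = [[102.0000, 18.0000]; [18.0000, 5]], rhs = [76.1930, 16.4735]ᵀ  (here Σt = 18.0000, Σ(t)² = 102.0000, Σln y = 16.4735, Σt·ln y = 76.1930).
Δ = 102.0000·5 − (18.0000)² = 186.0000; k = (76.1930·5 − 18.0000·16.4735)/186.0000 = 0.45399, ln C = (102.0000·16.4735 − 18.0000·76.1930)/186.0000 = 1.66031, so C = exp(1.66031) = 5.26096.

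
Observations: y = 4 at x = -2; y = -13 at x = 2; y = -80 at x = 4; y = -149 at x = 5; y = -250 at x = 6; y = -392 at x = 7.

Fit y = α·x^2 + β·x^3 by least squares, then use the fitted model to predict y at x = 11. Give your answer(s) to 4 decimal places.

Forming AᵀA = [[4610, 28732]; [28732, 184154]] and Aᵀy = [-33249, -212337]ᵀ gives AᵀA·[α, β]ᵀ = Aᵀy.
Determinant 4610·184154 − 28732² = 23422116.
α = ((-33249)·184154 − 28732·(-212337))/23422116 = -3678277/3903686; β = (4610·(-212337) − 28732·(-33249))/23422116 = -3927217/3903686.
At x = 11: ŷ = (-3678277/3903686)·(121) + (-3927217/3903686)·(1331) = -2836098672/1951843.

ŷ = -1453.0363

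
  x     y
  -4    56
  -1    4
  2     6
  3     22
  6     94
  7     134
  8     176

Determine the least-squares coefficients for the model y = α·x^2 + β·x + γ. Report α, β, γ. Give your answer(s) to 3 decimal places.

α = 3.026, β = -2.080, γ = -0.862

Compute the Gram sums: Σx^2·x^2 = 8147, Σx^2·x = 1041, Σx^2 = 179, Σx·x = 179, Σx = 21, Σ1 = 7.
For Mᵀy: Σx^2·y = 22336, Σx·y = 2760, Σy = 492.
So MᵀM·[α, β, γ]ᵀ = Mᵀy: [[8147, 1041, 179]; [1041, 179, 21]; [179, 21, 7]]·[α, β, γ]ᵀ = [22336, 2760, 492]ᵀ.
Row-reducing yields α = 211937/70031, β = -145659/70031, γ = -60376/70031.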